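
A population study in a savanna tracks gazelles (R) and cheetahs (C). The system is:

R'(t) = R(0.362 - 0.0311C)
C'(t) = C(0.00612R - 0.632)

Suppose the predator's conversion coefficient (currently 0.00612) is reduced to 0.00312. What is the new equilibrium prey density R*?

At the interior fixed point, setting dC/dt = 0 with C > 0 fixes R* = (predator death rate)/(RC coefficient) — independent of the other coefficients.
With the change, R* = 0.632/0.00312 = 203; it rises from 103.

R* ≈ 203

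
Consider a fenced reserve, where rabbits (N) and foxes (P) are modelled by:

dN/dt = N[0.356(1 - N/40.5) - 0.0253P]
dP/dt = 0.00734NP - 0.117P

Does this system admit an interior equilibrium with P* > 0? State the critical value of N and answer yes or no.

Threshold N = 15.9; K > 15.9, so yes, the predator persists.

The predator equation gives dP/dt > 0 only when N > 0.117/0.00734 = 15.9.
Without the predator, N → K = 40.5. Since 40.5 > 15.9, the predator can invade and persist.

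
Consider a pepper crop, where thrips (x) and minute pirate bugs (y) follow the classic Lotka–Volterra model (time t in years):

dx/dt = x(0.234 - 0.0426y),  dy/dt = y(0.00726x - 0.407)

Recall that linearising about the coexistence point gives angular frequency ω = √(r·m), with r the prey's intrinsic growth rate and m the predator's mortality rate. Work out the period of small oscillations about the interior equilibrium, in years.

T ≈ 20.4 years

Here r = 0.234 and m = 0.407, so r·m = 0.0952.
ω = √0.0952 = 0.309 per year, hence T = 2π/ω ≈ 20.4 years.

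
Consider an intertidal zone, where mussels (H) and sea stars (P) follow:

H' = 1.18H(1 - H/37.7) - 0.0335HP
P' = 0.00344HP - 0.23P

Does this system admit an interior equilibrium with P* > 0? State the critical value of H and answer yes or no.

Threshold H = 66.9; K < 66.9, so no, the predator goes extinct.

The predator equation gives dP/dt > 0 only when H > 0.23/0.00344 = 66.9.
Without the predator, H → K = 37.7. Since 37.7 < 66.9, the predator cannot invade.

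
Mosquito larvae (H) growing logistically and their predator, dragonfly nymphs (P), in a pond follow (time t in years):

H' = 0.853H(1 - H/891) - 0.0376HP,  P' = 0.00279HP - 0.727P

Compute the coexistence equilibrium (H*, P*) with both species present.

From dP/dt = 0 with P > 0: 0.00279H* = 0.727, so H* = 261.
Substitute into dH/dt = 0: 0.853(1 - 261/891) = 0.0376P*.
The bracket is 0.708, giving P* = 0.604/0.0376 = 16.1.

H* ≈ 261, P* ≈ 16.1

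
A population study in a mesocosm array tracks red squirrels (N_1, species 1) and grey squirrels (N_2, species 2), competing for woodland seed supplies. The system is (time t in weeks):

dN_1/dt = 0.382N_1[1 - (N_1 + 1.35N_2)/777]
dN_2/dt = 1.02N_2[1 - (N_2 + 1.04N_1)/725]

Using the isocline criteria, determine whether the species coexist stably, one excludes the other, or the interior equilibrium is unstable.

Compare the nullcline intercepts: K1/α12 = 777/1.35 = 576 < K2 = 725; K2/α21 = 725/1.04 = 697 < K1 = 777.
Since both are reversed, neither can invade when rare; the interior point is a saddle.

unstable coexistence (outcome depends on initial conditions)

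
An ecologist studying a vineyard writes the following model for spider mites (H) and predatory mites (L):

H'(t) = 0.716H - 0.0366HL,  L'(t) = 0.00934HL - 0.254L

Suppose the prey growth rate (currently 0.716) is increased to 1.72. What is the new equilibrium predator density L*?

At the interior fixed point, setting dH/dt = 0 with H > 0 fixes L* = (prey growth rate)/(HL coefficient) — independent of the other coefficients.
With the change, L* = 1.72/0.0366 = 47; it rises from 19.6.

L* ≈ 47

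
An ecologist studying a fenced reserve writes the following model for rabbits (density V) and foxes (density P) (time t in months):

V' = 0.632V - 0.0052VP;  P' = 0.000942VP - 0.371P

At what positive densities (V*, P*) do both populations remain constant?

Set dP/dt = 0 with P > 0: 0.000942V - 0.371 = 0, so V* = 0.371/0.000942 = 394.
Set dV/dt = 0 with V > 0: 0.632 - 0.0052P = 0, so P* = 0.632/0.0052 = 122.

V* ≈ 394, P* ≈ 122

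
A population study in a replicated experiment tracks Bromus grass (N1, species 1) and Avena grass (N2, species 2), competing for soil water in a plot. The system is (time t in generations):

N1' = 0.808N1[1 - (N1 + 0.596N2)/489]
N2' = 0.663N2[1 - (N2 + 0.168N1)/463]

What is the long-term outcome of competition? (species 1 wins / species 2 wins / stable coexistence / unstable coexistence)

Compare the nullcline intercepts: K1/α12 = 489/0.596 = 820 > K2 = 463; K2/α21 = 463/0.168 = 2760 > K1 = 489.
Since both inequalities hold, each species can invade when rare, so the interior equilibrium is stable.

stable coexistence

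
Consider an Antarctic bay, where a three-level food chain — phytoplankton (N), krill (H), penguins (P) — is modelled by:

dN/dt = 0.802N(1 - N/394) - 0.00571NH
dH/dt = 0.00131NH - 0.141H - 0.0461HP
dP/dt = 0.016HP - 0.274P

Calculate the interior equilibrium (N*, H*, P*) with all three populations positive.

N* ≈ 346, H* ≈ 17.1, P* ≈ 6.77

From dP/dt = 0: 0.016H* = 0.274, so H* = 17.1.
From dN/dt = 0: 0.802(1 - N*/394) = 0.00571·17.1, giving N* = 394·(1 - 0.122) = 346.
From dH/dt = 0: 0.00131·346 - 0.141 = 0.0461P*, so P* = 0.312/0.0461 = 6.77.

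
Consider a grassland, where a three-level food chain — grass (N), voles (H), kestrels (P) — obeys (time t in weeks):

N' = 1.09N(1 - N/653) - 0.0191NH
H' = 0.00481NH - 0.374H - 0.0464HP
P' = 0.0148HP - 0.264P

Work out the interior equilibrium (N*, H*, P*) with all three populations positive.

N* ≈ 449, H* ≈ 17.8, P* ≈ 38.5

From dP/dt = 0: 0.0148H* = 0.264, so H* = 17.8.
From dN/dt = 0: 1.09(1 - N*/653) = 0.0191·17.8, giving N* = 653·(1 - 0.313) = 449.
From dH/dt = 0: 0.00481·449 - 0.374 = 0.0464P*, so P* = 1.79/0.0464 = 38.5.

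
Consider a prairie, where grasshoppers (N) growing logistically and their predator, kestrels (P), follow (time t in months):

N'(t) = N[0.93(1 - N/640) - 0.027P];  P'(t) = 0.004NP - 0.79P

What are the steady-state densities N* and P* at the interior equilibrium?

N* ≈ 198, P* ≈ 23.8

From dP/dt = 0 with P > 0: 0.004N* = 0.79, so N* = 198.
Substitute into dN/dt = 0: 0.93(1 - 198/640) = 0.027P*.
The bracket is 0.691, giving P* = 0.643/0.027 = 23.8.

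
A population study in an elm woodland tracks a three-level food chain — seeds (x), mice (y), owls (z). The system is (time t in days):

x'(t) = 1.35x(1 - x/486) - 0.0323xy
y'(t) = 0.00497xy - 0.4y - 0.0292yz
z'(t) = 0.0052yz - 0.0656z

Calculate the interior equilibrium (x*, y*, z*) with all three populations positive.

From dz/dt = 0: 0.0052y* = 0.0656, so y* = 12.6.
From dx/dt = 0: 1.35(1 - x*/486) = 0.0323·12.6, giving x* = 486·(1 - 0.302) = 339.
From dy/dt = 0: 0.00497·339 - 0.4 = 0.0292z*, so z* = 1.29/0.0292 = 44.1.

x* ≈ 339, y* ≈ 12.6, z* ≈ 44.1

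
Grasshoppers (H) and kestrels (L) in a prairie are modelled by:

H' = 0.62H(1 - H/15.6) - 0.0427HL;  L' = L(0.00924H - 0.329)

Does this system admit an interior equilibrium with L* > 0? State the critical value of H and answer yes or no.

The predator equation gives dL/dt > 0 only when H > 0.329/0.00924 = 35.6.
Without the predator, H → K = 15.6. Since 15.6 < 35.6, the predator cannot invade.

Threshold H = 35.6; K < 35.6, so no, the predator goes extinct.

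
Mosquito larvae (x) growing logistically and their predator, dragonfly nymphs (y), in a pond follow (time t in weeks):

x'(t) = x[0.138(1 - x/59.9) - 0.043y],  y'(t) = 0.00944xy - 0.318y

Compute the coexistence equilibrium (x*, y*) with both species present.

x* ≈ 33.7, y* ≈ 1.4

From dy/dt = 0 with y > 0: 0.00944x* = 0.318, so x* = 33.7.
Substitute into dx/dt = 0: 0.138(1 - 33.7/59.9) = 0.043y*.
The bracket is 0.438, giving y* = 0.0604/0.043 = 1.4.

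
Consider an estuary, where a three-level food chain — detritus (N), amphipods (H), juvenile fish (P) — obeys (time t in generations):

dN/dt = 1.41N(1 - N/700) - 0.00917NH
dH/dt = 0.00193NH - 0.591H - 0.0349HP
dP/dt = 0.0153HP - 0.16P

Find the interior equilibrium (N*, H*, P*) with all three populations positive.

N* ≈ 652, H* ≈ 10.5, P* ≈ 19.1

From dP/dt = 0: 0.0153H* = 0.16, so H* = 10.5.
From dN/dt = 0: 1.41(1 - N*/700) = 0.00917·10.5, giving N* = 700·(1 - 0.068) = 652.
From dH/dt = 0: 0.00193·652 - 0.591 = 0.0349P*, so P* = 0.668/0.0349 = 19.1.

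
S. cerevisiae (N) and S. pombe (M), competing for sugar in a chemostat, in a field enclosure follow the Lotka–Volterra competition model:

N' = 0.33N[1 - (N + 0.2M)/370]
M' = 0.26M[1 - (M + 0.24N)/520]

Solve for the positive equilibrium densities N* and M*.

N* ≈ 279, M* ≈ 453

Setting both brackets to zero gives the nullclines N + 0.2M = 370 and 0.24N + M = 520.
Substituting M = 520 - 0.24N into the first: N(1 - 0.2·0.24) = 370 - 0.2·520.
So N* = 266/0.952 = 279, and then M* = 520 - 0.24·279 = 453.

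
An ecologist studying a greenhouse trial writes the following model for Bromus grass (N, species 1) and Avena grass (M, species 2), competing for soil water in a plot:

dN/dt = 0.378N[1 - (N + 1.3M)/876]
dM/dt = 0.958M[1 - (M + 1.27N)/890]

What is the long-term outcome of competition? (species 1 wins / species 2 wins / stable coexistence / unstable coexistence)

Compare the nullcline intercepts: K1/α12 = 876/1.3 = 674 < K2 = 890; K2/α21 = 890/1.27 = 701 < K1 = 876.
Since both are reversed, neither can invade when rare; the interior point is a saddle.

unstable coexistence (outcome depends on initial conditions)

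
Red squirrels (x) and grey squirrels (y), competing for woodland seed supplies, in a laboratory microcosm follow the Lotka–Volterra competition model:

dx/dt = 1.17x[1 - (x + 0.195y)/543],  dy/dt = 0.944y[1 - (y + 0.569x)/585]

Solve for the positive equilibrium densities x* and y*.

x* ≈ 482, y* ≈ 310

Setting both brackets to zero gives the nullclines x + 0.195y = 543 and 0.569x + y = 585.
Substituting y = 585 - 0.569x into the first: x(1 - 0.195·0.569) = 543 - 0.195·585.
So x* = 429/0.889 = 482, and then y* = 585 - 0.569·482 = 310.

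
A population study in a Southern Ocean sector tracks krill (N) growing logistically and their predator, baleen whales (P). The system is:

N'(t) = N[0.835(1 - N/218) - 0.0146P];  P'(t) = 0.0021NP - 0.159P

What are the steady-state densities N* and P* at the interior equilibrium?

From dP/dt = 0 with P > 0: 0.0021N* = 0.159, so N* = 75.7.
Substitute into dN/dt = 0: 0.835(1 - 75.7/218) = 0.0146P*.
The bracket is 0.653, giving P* = 0.545/0.0146 = 37.3.

N* ≈ 75.7, P* ≈ 37.3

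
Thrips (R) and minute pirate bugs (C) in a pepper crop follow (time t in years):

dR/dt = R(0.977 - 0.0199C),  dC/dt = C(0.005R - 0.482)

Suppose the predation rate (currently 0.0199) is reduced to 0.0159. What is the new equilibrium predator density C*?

C* ≈ 61.4

At the interior fixed point, setting dR/dt = 0 with R > 0 fixes C* = (prey growth rate)/(RC coefficient) — independent of the other coefficients.
With the change, C* = 0.977/0.0159 = 61.4; it rises from 49.1.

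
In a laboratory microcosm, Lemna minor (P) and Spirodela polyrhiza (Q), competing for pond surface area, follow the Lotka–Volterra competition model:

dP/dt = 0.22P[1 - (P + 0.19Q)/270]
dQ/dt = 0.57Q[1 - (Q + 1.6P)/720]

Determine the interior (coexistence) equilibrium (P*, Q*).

P* ≈ 191, Q* ≈ 414

Setting both brackets to zero gives the nullclines P + 0.19Q = 270 and 1.6P + Q = 720.
Substituting Q = 720 - 1.6P into the first: P(1 - 0.19·1.6) = 270 - 0.19·720.
So P* = 133/0.696 = 191, and then Q* = 720 - 1.6·191 = 414.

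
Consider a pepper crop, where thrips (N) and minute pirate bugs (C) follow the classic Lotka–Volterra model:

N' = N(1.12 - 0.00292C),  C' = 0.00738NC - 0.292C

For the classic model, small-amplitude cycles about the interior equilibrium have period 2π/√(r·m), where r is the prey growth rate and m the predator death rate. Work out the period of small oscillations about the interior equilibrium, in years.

Here r = 1.12 and m = 0.292, so r·m = 0.327.
ω = √0.327 = 0.572 per year, hence T = 2π/ω ≈ 11 years.

T ≈ 11 years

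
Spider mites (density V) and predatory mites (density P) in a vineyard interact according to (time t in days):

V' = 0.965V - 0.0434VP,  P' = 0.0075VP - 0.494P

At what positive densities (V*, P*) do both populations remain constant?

Set dP/dt = 0 with P > 0: 0.0075V - 0.494 = 0, so V* = 0.494/0.0075 = 65.9.
Set dV/dt = 0 with V > 0: 0.965 - 0.0434P = 0, so P* = 0.965/0.0434 = 22.2.

V* ≈ 65.9, P* ≈ 22.2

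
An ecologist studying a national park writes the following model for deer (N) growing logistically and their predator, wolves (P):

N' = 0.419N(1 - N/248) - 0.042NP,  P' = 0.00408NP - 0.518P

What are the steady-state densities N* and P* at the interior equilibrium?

N* ≈ 127, P* ≈ 4.87

From dP/dt = 0 with P > 0: 0.00408N* = 0.518, so N* = 127.
Substitute into dN/dt = 0: 0.419(1 - 127/248) = 0.042P*.
The bracket is 0.488, giving P* = 0.204/0.042 = 4.87.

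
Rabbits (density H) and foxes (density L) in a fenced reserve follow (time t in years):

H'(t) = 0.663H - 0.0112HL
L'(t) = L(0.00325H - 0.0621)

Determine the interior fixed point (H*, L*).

H* ≈ 19.1, L* ≈ 59.2

Set dL/dt = 0 with L > 0: 0.00325H - 0.0621 = 0, so H* = 0.0621/0.00325 = 19.1.
Set dH/dt = 0 with H > 0: 0.663 - 0.0112L = 0, so L* = 0.663/0.0112 = 59.2.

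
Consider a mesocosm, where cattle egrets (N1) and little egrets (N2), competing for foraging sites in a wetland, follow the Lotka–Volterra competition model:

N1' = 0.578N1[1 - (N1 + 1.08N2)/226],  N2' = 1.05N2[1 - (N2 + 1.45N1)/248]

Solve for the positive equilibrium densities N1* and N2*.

Setting both brackets to zero gives the nullclines N1 + 1.08N2 = 226 and 1.45N1 + N2 = 248.
Substituting N2 = 248 - 1.45N1 into the first: N1(1 - 1.08·1.45) = 226 - 1.08·248.
So N1* = -41.8/-0.566 = 73.9, and then N2* = 248 - 1.45·73.9 = 141.

N1* ≈ 73.9, N2* ≈ 141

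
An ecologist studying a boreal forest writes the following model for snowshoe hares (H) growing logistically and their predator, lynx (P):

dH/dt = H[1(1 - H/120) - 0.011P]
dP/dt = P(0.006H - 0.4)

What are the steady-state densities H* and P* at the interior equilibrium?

H* ≈ 66.7, P* ≈ 40.4

From dP/dt = 0 with P > 0: 0.006H* = 0.4, so H* = 66.7.
Substitute into dH/dt = 0: 1(1 - 66.7/120) = 0.011P*.
The bracket is 0.444, giving P* = 0.444/0.011 = 40.4.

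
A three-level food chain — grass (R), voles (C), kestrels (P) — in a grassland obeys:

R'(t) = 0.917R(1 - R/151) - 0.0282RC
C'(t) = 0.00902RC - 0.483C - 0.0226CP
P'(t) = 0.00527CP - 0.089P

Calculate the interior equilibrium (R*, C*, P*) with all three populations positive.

R* ≈ 72.6, C* ≈ 16.9, P* ≈ 7.6

From dP/dt = 0: 0.00527C* = 0.089, so C* = 16.9.
From dR/dt = 0: 0.917(1 - R*/151) = 0.0282·16.9, giving R* = 151·(1 - 0.519) = 72.6.
From dC/dt = 0: 0.00902·72.6 - 0.483 = 0.0226P*, so P* = 0.172/0.0226 = 7.6.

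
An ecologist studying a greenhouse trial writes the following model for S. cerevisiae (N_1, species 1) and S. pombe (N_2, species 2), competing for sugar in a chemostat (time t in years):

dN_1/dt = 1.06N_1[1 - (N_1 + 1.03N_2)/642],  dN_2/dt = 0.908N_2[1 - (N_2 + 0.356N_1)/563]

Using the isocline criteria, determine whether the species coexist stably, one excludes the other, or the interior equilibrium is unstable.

stable coexistence

Compare the nullcline intercepts: K1/α12 = 642/1.03 = 623 > K2 = 563; K2/α21 = 563/0.356 = 1580 > K1 = 642.
Since both inequalities hold, each species can invade when rare, so the interior equilibrium is stable.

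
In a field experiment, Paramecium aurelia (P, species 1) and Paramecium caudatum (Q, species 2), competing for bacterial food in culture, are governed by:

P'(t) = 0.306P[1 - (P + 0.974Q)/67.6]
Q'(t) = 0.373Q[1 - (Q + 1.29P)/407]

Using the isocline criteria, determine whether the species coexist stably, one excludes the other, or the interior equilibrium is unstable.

Compare the nullcline intercepts: K1/α12 = 67.6/0.974 = 69.4 < K2 = 407; K2/α21 = 407/1.29 = 316 > K1 = 67.6.
Since the inequalities point opposite ways, species 2 can invade but species 1 cannot.

species 2 excludes species 1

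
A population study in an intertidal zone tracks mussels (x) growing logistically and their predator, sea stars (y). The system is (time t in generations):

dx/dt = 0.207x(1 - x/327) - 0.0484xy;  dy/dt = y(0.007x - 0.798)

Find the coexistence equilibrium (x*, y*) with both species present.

x* ≈ 114, y* ≈ 2.79

From dy/dt = 0 with y > 0: 0.007x* = 0.798, so x* = 114.
Substitute into dx/dt = 0: 0.207(1 - 114/327) = 0.0484y*.
The bracket is 0.651, giving y* = 0.135/0.0484 = 2.79.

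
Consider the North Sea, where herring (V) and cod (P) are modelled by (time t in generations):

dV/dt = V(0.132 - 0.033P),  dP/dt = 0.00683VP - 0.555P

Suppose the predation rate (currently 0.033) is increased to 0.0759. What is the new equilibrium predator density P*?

At the interior fixed point, setting dV/dt = 0 with V > 0 fixes P* = (prey growth rate)/(VP coefficient) — independent of the other coefficients.
With the change, P* = 0.132/0.0759 = 1.74; it falls from 4.

P* ≈ 1.74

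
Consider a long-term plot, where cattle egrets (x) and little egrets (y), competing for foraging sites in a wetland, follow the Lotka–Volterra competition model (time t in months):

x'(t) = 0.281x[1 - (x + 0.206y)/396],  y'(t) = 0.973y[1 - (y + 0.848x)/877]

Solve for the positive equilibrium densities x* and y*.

Setting both brackets to zero gives the nullclines x + 0.206y = 396 and 0.848x + y = 877.
Substituting y = 877 - 0.848x into the first: x(1 - 0.206·0.848) = 396 - 0.206·877.
So x* = 215/0.825 = 261, and then y* = 877 - 0.848·261 = 656.

x* ≈ 261, y* ≈ 656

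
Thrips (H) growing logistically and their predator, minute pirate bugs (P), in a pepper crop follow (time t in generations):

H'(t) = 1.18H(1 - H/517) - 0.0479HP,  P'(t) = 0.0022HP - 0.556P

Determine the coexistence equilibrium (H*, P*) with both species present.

H* ≈ 253, P* ≈ 12.6

From dP/dt = 0 with P > 0: 0.0022H* = 0.556, so H* = 253.
Substitute into dH/dt = 0: 1.18(1 - 253/517) = 0.0479P*.
The bracket is 0.511, giving P* = 0.603/0.0479 = 12.6.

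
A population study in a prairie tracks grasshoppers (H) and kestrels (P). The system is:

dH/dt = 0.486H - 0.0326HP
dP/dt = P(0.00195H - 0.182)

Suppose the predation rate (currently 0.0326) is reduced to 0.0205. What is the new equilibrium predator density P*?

At the interior fixed point, setting dH/dt = 0 with H > 0 fixes P* = (prey growth rate)/(HP coefficient) — independent of the other coefficients.
With the change, P* = 0.486/0.0205 = 23.7; it rises from 14.9.

P* ≈ 23.7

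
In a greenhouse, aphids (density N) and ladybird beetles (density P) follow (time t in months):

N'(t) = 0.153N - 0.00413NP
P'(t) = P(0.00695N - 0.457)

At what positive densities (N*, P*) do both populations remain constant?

N* ≈ 65.8, P* ≈ 37

Set dP/dt = 0 with P > 0: 0.00695N - 0.457 = 0, so N* = 0.457/0.00695 = 65.8.
Set dN/dt = 0 with N > 0: 0.153 - 0.00413P = 0, so P* = 0.153/0.00413 = 37.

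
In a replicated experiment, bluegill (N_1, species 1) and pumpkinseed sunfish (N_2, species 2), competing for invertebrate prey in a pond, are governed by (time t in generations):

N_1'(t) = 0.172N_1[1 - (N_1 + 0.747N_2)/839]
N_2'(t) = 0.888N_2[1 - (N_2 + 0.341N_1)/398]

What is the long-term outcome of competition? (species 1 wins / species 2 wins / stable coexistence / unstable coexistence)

stable coexistence

Compare the nullcline intercepts: K1/α12 = 839/0.747 = 1120 > K2 = 398; K2/α21 = 398/0.341 = 1170 > K1 = 839.
Since both inequalities hold, each species can invade when rare, so the interior equilibrium is stable.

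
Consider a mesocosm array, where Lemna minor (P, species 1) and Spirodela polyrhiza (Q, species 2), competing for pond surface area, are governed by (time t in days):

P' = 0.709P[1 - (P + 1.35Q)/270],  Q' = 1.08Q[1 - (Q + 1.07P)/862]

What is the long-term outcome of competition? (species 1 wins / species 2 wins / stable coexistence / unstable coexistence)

species 2 excludes species 1

Compare the nullcline intercepts: K1/α12 = 270/1.35 = 200 < K2 = 862; K2/α21 = 862/1.07 = 806 > K1 = 270.
Since the inequalities point opposite ways, species 2 can invade but species 1 cannot.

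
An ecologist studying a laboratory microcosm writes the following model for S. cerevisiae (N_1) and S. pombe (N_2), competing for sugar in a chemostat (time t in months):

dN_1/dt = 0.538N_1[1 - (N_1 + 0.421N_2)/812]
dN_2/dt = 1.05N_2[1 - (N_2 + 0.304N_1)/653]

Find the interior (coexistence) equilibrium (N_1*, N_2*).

Setting both brackets to zero gives the nullclines N_1 + 0.421N_2 = 812 and 0.304N_1 + N_2 = 653.
Substituting N_2 = 653 - 0.304N_1 into the first: N_1(1 - 0.421·0.304) = 812 - 0.421·653.
So N_1* = 537/0.872 = 616, and then N_2* = 653 - 0.304·616 = 466.

N_1* ≈ 616, N_2* ≈ 466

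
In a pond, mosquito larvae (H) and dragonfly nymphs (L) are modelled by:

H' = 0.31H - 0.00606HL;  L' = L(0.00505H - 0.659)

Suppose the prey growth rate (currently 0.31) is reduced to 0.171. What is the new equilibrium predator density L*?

L* ≈ 28.2

At the interior fixed point, setting dH/dt = 0 with H > 0 fixes L* = (prey growth rate)/(HL coefficient) — independent of the other coefficients.
With the change, L* = 0.171/0.00606 = 28.2; it falls from 51.2.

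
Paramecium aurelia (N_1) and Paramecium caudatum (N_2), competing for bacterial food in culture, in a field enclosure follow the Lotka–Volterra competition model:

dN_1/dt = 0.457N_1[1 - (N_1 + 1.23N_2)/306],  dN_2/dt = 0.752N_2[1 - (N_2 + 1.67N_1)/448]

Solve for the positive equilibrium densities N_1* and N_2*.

Setting both brackets to zero gives the nullclines N_1 + 1.23N_2 = 306 and 1.67N_1 + N_2 = 448.
Substituting N_2 = 448 - 1.67N_1 into the first: N_1(1 - 1.23·1.67) = 306 - 1.23·448.
So N_1* = -245/-1.05 = 232, and then N_2* = 448 - 1.67·232 = 59.8.

N_1* ≈ 232, N_2* ≈ 59.8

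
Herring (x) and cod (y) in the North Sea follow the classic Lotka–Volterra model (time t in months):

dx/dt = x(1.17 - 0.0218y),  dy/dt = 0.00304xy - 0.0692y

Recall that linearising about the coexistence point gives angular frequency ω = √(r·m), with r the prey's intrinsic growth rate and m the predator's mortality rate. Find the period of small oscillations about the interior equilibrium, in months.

T ≈ 22.1 months

Here r = 1.17 and m = 0.0692, so r·m = 0.081.
ω = √0.081 = 0.285 per month, hence T = 2π/ω ≈ 22.1 months.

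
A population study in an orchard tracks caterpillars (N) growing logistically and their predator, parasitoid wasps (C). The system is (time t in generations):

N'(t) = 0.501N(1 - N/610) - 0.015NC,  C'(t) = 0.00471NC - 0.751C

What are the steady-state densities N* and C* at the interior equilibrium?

N* ≈ 159, C* ≈ 24.7

From dC/dt = 0 with C > 0: 0.00471N* = 0.751, so N* = 159.
Substitute into dN/dt = 0: 0.501(1 - 159/610) = 0.015C*.
The bracket is 0.739, giving C* = 0.37/0.015 = 24.7.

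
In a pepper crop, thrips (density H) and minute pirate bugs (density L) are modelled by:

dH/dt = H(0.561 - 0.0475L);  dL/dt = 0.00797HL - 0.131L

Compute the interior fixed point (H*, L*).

H* ≈ 16.4, L* ≈ 11.8

Set dL/dt = 0 with L > 0: 0.00797H - 0.131 = 0, so H* = 0.131/0.00797 = 16.4.
Set dH/dt = 0 with H > 0: 0.561 - 0.0475L = 0, so L* = 0.561/0.0475 = 11.8.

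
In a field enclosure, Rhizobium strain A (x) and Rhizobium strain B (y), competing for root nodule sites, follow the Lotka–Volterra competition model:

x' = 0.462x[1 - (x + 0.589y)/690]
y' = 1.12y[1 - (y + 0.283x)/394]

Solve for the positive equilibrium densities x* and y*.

x* ≈ 550, y* ≈ 238

Setting both brackets to zero gives the nullclines x + 0.589y = 690 and 0.283x + y = 394.
Substituting y = 394 - 0.283x into the first: x(1 - 0.589·0.283) = 690 - 0.589·394.
So x* = 458/0.833 = 550, and then y* = 394 - 0.283·550 = 238.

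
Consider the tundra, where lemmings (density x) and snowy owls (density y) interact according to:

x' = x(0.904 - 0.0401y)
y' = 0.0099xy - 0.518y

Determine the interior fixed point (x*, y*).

Set dy/dt = 0 with y > 0: 0.0099x - 0.518 = 0, so x* = 0.518/0.0099 = 52.3.
Set dx/dt = 0 with x > 0: 0.904 - 0.0401y = 0, so y* = 0.904/0.0401 = 22.5.

x* ≈ 52.3, y* ≈ 22.5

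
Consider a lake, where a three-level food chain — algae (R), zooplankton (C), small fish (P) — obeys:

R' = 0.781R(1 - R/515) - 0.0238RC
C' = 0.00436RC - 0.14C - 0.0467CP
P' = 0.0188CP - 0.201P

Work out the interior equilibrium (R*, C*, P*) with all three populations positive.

From dP/dt = 0: 0.0188C* = 0.201, so C* = 10.7.
From dR/dt = 0: 0.781(1 - R*/515) = 0.0238·10.7, giving R* = 515·(1 - 0.326) = 347.
From dC/dt = 0: 0.00436·347 - 0.14 = 0.0467P*, so P* = 1.37/0.0467 = 29.4.

R* ≈ 347, C* ≈ 10.7, P* ≈ 29.4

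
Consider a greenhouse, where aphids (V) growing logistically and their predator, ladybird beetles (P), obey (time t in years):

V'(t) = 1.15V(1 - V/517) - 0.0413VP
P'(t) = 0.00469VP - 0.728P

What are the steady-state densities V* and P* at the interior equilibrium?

From dP/dt = 0 with P > 0: 0.00469V* = 0.728, so V* = 155.
Substitute into dV/dt = 0: 1.15(1 - 155/517) = 0.0413P*.
The bracket is 0.7, giving P* = 0.805/0.0413 = 19.5.

V* ≈ 155, P* ≈ 19.5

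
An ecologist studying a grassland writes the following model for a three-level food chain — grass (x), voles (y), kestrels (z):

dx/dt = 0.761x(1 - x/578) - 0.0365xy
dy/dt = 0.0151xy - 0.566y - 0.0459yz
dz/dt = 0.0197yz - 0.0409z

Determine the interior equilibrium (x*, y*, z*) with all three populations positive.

x* ≈ 520, y* ≈ 2.08, z* ≈ 159

From dz/dt = 0: 0.0197y* = 0.0409, so y* = 2.08.
From dx/dt = 0: 0.761(1 - x*/578) = 0.0365·2.08, giving x* = 578·(1 - 0.0996) = 520.
From dy/dt = 0: 0.0151·520 - 0.566 = 0.0459z*, so z* = 7.29/0.0459 = 159.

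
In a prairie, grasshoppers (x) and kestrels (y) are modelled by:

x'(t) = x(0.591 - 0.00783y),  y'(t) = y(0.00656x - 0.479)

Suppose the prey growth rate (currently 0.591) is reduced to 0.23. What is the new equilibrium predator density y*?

y* ≈ 29.4

At the interior fixed point, setting dx/dt = 0 with x > 0 fixes y* = (prey growth rate)/(xy coefficient) — independent of the other coefficients.
With the change, y* = 0.23/0.00783 = 29.4; it falls from 75.5.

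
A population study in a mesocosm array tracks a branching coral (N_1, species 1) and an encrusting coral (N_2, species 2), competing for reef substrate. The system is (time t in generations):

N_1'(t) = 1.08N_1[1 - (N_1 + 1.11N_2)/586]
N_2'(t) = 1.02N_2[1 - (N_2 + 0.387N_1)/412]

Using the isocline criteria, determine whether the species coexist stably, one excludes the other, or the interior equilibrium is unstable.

Compare the nullcline intercepts: K1/α12 = 586/1.11 = 528 > K2 = 412; K2/α21 = 412/0.387 = 1060 > K1 = 586.
Since both inequalities hold, each species can invade when rare, so the interior equilibrium is stable.

stable coexistence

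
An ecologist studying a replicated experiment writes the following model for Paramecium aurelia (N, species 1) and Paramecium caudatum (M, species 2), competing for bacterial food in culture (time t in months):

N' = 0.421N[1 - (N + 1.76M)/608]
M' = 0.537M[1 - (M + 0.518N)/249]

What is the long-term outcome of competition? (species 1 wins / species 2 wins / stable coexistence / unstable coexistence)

species 1 excludes species 2

Compare the nullcline intercepts: K1/α12 = 608/1.76 = 345 > K2 = 249; K2/α21 = 249/0.518 = 481 < K1 = 608.
Since the inequalities point opposite ways, species 1 can invade but species 2 cannot.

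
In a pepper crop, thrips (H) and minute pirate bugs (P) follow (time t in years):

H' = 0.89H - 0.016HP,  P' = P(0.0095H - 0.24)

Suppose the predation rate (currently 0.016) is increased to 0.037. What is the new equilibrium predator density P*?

At the interior fixed point, setting dH/dt = 0 with H > 0 fixes P* = (prey growth rate)/(HP coefficient) — independent of the other coefficients.
With the change, P* = 0.89/0.037 = 24.1; it falls from 55.6.

P* ≈ 24.1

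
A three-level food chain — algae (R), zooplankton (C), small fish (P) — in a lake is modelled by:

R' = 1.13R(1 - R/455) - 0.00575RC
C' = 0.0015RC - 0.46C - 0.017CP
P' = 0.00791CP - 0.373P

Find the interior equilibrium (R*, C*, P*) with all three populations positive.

From dP/dt = 0: 0.00791C* = 0.373, so C* = 47.2.
From dR/dt = 0: 1.13(1 - R*/455) = 0.00575·47.2, giving R* = 455·(1 - 0.24) = 346.
From dC/dt = 0: 0.0015·346 - 0.46 = 0.017P*, so P* = 0.0587/0.017 = 3.45.

R* ≈ 346, C* ≈ 47.2, P* ≈ 3.45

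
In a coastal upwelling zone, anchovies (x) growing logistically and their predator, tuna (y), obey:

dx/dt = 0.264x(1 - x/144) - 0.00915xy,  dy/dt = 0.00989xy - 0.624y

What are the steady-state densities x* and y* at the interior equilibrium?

x* ≈ 63.1, y* ≈ 16.2

From dy/dt = 0 with y > 0: 0.00989x* = 0.624, so x* = 63.1.
Substitute into dx/dt = 0: 0.264(1 - 63.1/144) = 0.00915y*.
The bracket is 0.562, giving y* = 0.148/0.00915 = 16.2.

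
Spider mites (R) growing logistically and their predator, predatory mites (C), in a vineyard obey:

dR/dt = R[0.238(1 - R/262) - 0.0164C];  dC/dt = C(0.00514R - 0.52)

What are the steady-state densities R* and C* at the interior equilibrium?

From dC/dt = 0 with C > 0: 0.00514R* = 0.52, so R* = 101.
Substitute into dR/dt = 0: 0.238(1 - 101/262) = 0.0164C*.
The bracket is 0.614, giving C* = 0.146/0.0164 = 8.91.

R* ≈ 101, C* ≈ 8.91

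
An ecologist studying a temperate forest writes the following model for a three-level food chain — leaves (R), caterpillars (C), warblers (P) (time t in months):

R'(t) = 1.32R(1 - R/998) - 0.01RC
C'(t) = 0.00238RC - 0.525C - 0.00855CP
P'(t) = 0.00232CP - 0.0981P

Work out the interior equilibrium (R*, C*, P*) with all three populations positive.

From dP/dt = 0: 0.00232C* = 0.0981, so C* = 42.3.
From dR/dt = 0: 1.32(1 - R*/998) = 0.01·42.3, giving R* = 998·(1 - 0.32) = 678.
From dC/dt = 0: 0.00238·678 - 0.525 = 0.00855P*, so P* = 1.09/0.00855 = 127.

R* ≈ 678, C* ≈ 42.3, P* ≈ 127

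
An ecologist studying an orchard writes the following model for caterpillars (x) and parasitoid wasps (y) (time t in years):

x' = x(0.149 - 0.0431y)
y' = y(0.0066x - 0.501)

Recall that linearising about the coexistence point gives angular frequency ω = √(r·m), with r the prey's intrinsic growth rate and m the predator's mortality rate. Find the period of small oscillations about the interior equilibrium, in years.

T ≈ 23 years

Here r = 0.149 and m = 0.501, so r·m = 0.0746.
ω = √0.0746 = 0.273 per year, hence T = 2π/ω ≈ 23 years.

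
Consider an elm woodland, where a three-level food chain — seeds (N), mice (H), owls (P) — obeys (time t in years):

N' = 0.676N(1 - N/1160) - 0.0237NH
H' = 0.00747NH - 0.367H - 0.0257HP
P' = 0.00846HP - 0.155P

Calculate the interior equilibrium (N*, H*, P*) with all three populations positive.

From dP/dt = 0: 0.00846H* = 0.155, so H* = 18.3.
From dN/dt = 0: 0.676(1 - N*/1160) = 0.0237·18.3, giving N* = 1160·(1 - 0.642) = 415.
From dH/dt = 0: 0.00747·415 - 0.367 = 0.0257P*, so P* = 2.73/0.0257 = 106.

N* ≈ 415, H* ≈ 18.3, P* ≈ 106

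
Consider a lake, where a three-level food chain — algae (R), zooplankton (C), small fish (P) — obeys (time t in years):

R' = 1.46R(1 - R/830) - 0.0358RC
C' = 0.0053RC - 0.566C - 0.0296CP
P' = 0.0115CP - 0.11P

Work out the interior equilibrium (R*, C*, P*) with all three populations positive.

R* ≈ 635, C* ≈ 9.57, P* ≈ 94.6

From dP/dt = 0: 0.0115C* = 0.11, so C* = 9.57.
From dR/dt = 0: 1.46(1 - R*/830) = 0.0358·9.57, giving R* = 830·(1 - 0.235) = 635.
From dC/dt = 0: 0.0053·635 - 0.566 = 0.0296P*, so P* = 2.8/0.0296 = 94.6.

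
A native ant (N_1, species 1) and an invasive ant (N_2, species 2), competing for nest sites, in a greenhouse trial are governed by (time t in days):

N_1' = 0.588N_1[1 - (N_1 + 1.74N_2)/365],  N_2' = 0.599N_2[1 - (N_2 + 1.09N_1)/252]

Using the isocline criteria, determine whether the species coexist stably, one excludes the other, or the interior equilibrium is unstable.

unstable coexistence (outcome depends on initial conditions)

Compare the nullcline intercepts: K1/α12 = 365/1.74 = 210 < K2 = 252; K2/α21 = 252/1.09 = 231 < K1 = 365.
Since both are reversed, neither can invade when rare; the interior point is a saddle.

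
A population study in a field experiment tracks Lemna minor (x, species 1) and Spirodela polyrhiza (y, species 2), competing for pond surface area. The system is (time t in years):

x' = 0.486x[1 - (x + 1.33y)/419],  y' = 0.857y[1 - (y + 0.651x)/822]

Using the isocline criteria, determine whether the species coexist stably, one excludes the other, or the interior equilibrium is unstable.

Compare the nullcline intercepts: K1/α12 = 419/1.33 = 315 < K2 = 822; K2/α21 = 822/0.651 = 1260 > K1 = 419.
Since the inequalities point opposite ways, species 2 can invade but species 1 cannot.

species 2 excludes species 1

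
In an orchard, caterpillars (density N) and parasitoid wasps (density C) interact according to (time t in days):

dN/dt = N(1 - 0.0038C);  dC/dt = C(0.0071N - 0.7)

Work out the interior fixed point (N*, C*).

Set dC/dt = 0 with C > 0: 0.0071N - 0.7 = 0, so N* = 0.7/0.0071 = 98.6.
Set dN/dt = 0 with N > 0: 1 - 0.0038C = 0, so C* = 1/0.0038 = 263.

N* ≈ 98.6, C* ≈ 263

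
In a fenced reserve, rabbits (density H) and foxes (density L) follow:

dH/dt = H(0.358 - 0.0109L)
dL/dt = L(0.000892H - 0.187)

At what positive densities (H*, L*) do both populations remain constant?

H* ≈ 210, L* ≈ 32.8

Set dL/dt = 0 with L > 0: 0.000892H - 0.187 = 0, so H* = 0.187/0.000892 = 210.
Set dH/dt = 0 with H > 0: 0.358 - 0.0109L = 0, so L* = 0.358/0.0109 = 32.8.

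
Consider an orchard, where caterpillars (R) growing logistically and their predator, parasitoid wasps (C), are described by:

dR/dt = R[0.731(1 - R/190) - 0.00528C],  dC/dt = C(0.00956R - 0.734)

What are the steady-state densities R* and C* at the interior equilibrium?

From dC/dt = 0 with C > 0: 0.00956R* = 0.734, so R* = 76.8.
Substitute into dR/dt = 0: 0.731(1 - 76.8/190) = 0.00528C*.
The bracket is 0.596, giving C* = 0.436/0.00528 = 82.5.

R* ≈ 76.8, C* ≈ 82.5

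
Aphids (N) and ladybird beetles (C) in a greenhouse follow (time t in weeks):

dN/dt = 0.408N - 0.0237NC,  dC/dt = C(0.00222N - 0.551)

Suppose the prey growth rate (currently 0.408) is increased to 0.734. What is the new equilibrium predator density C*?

C* ≈ 31

At the interior fixed point, setting dN/dt = 0 with N > 0 fixes C* = (prey growth rate)/(NC coefficient) — independent of the other coefficients.
With the change, C* = 0.734/0.0237 = 31; it rises from 17.2.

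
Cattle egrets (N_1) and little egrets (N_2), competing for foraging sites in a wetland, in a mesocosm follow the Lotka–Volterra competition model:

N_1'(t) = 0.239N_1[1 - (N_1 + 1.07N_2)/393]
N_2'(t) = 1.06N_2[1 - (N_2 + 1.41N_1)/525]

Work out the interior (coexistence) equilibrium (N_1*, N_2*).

N_1* ≈ 332, N_2* ≈ 57.3

Setting both brackets to zero gives the nullclines N_1 + 1.07N_2 = 393 and 1.41N_1 + N_2 = 525.
Substituting N_2 = 525 - 1.41N_1 into the first: N_1(1 - 1.07·1.41) = 393 - 1.07·525.
So N_1* = -169/-0.509 = 332, and then N_2* = 525 - 1.41·332 = 57.3.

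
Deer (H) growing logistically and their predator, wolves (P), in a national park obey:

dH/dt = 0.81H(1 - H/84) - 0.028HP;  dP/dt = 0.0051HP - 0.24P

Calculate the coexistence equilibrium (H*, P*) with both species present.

From dP/dt = 0 with P > 0: 0.0051H* = 0.24, so H* = 47.1.
Substitute into dH/dt = 0: 0.81(1 - 47.1/84) = 0.028P*.
The bracket is 0.44, giving P* = 0.356/0.028 = 12.7.

H* ≈ 47.1, P* ≈ 12.7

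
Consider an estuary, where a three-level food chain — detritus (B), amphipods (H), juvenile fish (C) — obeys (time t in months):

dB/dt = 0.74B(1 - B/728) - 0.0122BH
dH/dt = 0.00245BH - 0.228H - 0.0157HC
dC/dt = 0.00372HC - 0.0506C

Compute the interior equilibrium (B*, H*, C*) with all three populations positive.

B* ≈ 565, H* ≈ 13.6, C* ≈ 73.6

From dC/dt = 0: 0.00372H* = 0.0506, so H* = 13.6.
From dB/dt = 0: 0.74(1 - B*/728) = 0.0122·13.6, giving B* = 728·(1 - 0.224) = 565.
From dH/dt = 0: 0.00245·565 - 0.228 = 0.0157C*, so C* = 1.16/0.0157 = 73.6.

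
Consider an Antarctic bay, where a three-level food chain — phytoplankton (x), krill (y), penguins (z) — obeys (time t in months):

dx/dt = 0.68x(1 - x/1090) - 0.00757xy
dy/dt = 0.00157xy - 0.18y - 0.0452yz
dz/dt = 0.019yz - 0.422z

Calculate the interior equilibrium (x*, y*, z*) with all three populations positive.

From dz/dt = 0: 0.019y* = 0.422, so y* = 22.2.
From dx/dt = 0: 0.68(1 - x*/1090) = 0.00757·22.2, giving x* = 1090·(1 - 0.247) = 820.
From dy/dt = 0: 0.00157·820 - 0.18 = 0.0452z*, so z* = 1.11/0.0452 = 24.5.

x* ≈ 820, y* ≈ 22.2, z* ≈ 24.5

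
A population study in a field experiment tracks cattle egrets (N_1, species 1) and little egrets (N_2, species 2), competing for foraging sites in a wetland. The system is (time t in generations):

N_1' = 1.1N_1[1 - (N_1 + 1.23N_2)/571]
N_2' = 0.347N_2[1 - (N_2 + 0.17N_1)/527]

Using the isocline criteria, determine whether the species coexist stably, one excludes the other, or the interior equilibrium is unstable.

species 2 excludes species 1

Compare the nullcline intercepts: K1/α12 = 571/1.23 = 464 < K2 = 527; K2/α21 = 527/0.17 = 3100 > K1 = 571.
Since the inequalities point opposite ways, species 2 can invade but species 1 cannot.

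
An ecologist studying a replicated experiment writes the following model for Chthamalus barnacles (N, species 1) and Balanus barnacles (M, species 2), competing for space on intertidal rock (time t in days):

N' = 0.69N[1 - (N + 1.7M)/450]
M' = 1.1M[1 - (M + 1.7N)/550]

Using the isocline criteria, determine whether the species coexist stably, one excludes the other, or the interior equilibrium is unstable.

Compare the nullcline intercepts: K1/α12 = 450/1.7 = 265 < K2 = 550; K2/α21 = 550/1.7 = 324 < K1 = 450.
Since both are reversed, neither can invade when rare; the interior point is a saddle.

unstable coexistence (outcome depends on initial conditions)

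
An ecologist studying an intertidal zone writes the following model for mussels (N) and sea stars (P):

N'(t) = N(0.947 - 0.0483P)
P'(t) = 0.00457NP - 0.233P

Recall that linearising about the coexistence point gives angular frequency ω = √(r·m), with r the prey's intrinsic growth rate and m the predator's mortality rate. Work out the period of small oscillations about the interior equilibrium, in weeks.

T ≈ 13.4 weeks

Here r = 0.947 and m = 0.233, so r·m = 0.221.
ω = √0.221 = 0.47 per week, hence T = 2π/ω ≈ 13.4 weeks.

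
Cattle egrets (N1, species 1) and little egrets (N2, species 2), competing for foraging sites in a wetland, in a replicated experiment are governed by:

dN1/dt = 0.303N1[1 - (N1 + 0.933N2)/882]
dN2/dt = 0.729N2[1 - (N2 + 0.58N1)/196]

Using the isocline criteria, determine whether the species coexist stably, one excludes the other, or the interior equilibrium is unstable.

Compare the nullcline intercepts: K1/α12 = 882/0.933 = 945 > K2 = 196; K2/α21 = 196/0.58 = 338 < K1 = 882.
Since the inequalities point opposite ways, species 1 can invade but species 2 cannot.

species 1 excludes species 2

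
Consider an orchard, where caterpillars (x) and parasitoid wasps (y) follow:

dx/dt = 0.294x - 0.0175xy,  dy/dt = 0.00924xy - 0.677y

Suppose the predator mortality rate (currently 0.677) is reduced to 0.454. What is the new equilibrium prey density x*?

x* ≈ 49.1

At the interior fixed point, setting dy/dt = 0 with y > 0 fixes x* = (predator death rate)/(xy coefficient) — independent of the other coefficients.
With the change, x* = 0.454/0.00924 = 49.1; it falls from 73.3.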